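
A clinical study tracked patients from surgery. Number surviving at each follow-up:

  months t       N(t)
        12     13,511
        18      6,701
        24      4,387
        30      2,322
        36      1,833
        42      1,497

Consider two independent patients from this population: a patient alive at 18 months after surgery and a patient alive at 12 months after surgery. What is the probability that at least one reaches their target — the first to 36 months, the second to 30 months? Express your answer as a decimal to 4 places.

0.3984

p₁ = N(36)/N(18) = 1,833/6,701 = 0.273541; p₂ = N(30)/N(12) = 2,322/13,511 = 0.171860.
P(at least one) = 1 − (1−p₁)(1−p₂) = 1 − 0.726459 × 0.828140 = 0.398390.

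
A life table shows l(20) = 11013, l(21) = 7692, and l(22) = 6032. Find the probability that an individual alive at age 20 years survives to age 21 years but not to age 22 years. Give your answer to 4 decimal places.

0.1507

This is the probability of reaching 21 but not 22, conditional on being alive at 20: (l(21) − l(22)) / l(20).
= (7692 − 6032) / 11013 = 1660 / 11013 = 0.150731.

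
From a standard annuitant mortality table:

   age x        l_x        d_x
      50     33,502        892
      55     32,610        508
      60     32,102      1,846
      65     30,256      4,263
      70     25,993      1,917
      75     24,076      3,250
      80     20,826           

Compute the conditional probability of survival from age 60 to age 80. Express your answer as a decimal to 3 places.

0.649

We want 20p60 = l_80/l_60.
The conditional survival probability is l_80/l_60 = 20,826/32,102 = 0.648745.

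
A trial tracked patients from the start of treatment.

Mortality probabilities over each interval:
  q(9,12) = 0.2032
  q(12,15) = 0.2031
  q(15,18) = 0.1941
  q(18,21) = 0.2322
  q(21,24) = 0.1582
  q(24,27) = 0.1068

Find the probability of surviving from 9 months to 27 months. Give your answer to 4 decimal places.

Chaining the interval survival probabilities: (1 − 0.2032) × (1 − 0.2031) × (1 − 0.1941) × (1 − 0.2322) × (1 − 0.1582) × (1 − 0.1068).
= 0.7968 × 0.7969 × 0.8059 × 0.7678 × 0.8418 × 0.8932 = 0.295420.

0.2954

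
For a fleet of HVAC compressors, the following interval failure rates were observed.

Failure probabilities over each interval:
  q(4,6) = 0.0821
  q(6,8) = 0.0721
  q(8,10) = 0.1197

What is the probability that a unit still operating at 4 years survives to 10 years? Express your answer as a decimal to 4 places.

0.7498

The overall survival probability is (1 − 0.0821) × (1 − 0.0721) × (1 − 0.1197).
= 0.9179 × 0.9279 × 0.8803 = 0.749769.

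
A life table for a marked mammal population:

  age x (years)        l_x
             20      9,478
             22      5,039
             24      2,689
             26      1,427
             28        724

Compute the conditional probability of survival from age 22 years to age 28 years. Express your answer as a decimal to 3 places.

The conditional survival probability is l_28/l_22 = 724/5,039 = 0.143679.

0.144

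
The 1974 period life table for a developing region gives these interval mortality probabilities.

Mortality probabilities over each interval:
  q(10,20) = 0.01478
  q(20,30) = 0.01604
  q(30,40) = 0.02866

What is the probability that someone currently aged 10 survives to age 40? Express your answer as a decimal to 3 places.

P(survive 10→40) = (1 − 0.01478) × (1 − 0.01604) × (1 − 0.02866).
= 0.98522 × 0.98396 × 0.97134 = 0.941634.

0.942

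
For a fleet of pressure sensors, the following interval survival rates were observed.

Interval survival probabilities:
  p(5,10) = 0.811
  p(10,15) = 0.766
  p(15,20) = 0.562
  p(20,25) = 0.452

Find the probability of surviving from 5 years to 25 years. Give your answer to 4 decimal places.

Survival from 5 to 25 is the product of surviving each interval: 0.811 × 0.766 × 0.562 × 0.452.
= 0.157806.

0.1578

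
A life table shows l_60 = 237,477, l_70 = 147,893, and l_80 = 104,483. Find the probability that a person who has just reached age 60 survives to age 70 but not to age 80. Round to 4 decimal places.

0.1828

This is the probability of reaching 70 but not 80, conditional on being alive at 60: (l_70 − l_80) / l_60.
= (147,893 − 104,483) / 237,477 = 43,410 / 237,477 = 0.182797.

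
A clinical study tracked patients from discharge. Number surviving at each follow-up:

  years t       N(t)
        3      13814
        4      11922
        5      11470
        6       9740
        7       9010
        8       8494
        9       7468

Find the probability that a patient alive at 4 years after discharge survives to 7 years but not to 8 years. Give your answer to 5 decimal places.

0.04328

This is the probability of reaching 7 but not 8, conditional on being alive at 4: (N(7) − N(8)) / N(4).
= (9010 − 8494) / 11922 = 516 / 11922 = 0.043281.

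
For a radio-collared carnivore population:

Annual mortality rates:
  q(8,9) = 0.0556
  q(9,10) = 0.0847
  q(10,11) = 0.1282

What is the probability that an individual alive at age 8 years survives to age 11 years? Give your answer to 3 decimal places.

The overall survival probability is (1 − 0.0556) × (1 − 0.0847) × (1 − 0.1282).
= 0.9444 × 0.9153 × 0.8718 = 0.753592.

0.754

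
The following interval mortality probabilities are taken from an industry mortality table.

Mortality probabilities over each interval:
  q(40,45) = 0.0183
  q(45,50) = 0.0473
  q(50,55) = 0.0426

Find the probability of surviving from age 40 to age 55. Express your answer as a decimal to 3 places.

0.895

Chaining the interval survival probabilities: (1 − 0.0183) × (1 − 0.0473) × (1 − 0.0426).
= 0.9817 × 0.9527 × 0.9574 = 0.895423.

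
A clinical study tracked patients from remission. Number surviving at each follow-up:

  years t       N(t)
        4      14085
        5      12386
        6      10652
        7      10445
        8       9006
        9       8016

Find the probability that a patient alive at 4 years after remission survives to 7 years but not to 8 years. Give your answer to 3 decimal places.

This is the probability of reaching 7 but not 8, conditional on being alive at 4: (N(7) − N(8)) / N(4).
= (10445 − 9006) / 14085 = 1439 / 14085 = 0.102165.

0.102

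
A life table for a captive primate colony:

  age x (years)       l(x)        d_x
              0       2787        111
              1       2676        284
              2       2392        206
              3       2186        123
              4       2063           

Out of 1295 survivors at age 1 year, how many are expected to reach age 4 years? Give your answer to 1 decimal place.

The relevant probability is 2063/2676 = 0.770927.
Expected number = 1295 × 0.770927 = 998.4.

998.4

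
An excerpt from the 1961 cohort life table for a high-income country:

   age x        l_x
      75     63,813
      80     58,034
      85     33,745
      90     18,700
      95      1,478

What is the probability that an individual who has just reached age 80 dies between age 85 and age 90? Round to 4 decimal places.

This is the probability of reaching 85 but not 90, conditional on being alive at 80: (l_85 − l_90) / l_80.
= (33,745 − 18,700) / 58,034 = 15,045 / 58,034 = 0.259245.

0.2592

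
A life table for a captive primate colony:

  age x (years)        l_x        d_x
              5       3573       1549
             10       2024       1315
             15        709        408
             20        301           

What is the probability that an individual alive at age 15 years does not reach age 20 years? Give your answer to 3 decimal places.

0.575

P(die before 20 | alive at 15) = 1 − l_20/l_15 = 1 − 301/709 = (408)/709 = 0.575458.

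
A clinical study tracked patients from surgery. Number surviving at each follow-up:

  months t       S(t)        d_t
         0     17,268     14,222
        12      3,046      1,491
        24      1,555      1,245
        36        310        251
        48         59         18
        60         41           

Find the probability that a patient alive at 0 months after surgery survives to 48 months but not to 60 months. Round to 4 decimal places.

This is the probability of reaching 48 but not 60, conditional on being alive at 0: (S(48) − S(60)) / S(0).
= (59 − 41) / 17,268 = 18 / 17,268 = 0.001042.

0.0010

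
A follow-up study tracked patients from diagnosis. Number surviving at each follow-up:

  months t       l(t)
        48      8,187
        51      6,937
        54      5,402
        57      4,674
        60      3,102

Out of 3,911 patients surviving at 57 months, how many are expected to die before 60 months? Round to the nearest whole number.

The relevant probability is 1 − 3,102/4,674 = 0.336329.
Expected number = 3,911 × 0.336329 = 1315.

1315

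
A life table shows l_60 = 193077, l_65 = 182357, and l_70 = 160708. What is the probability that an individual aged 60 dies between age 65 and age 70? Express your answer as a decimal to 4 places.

We want 5|5q60 = (l_65 − l_70)/l_60.
This is the probability of reaching 65 but not 70, conditional on being alive at 60: (l_65 − l_70) / l_60.
= (182357 − 160708) / 193077 = 21649 / 193077 = 0.112126.

0.1121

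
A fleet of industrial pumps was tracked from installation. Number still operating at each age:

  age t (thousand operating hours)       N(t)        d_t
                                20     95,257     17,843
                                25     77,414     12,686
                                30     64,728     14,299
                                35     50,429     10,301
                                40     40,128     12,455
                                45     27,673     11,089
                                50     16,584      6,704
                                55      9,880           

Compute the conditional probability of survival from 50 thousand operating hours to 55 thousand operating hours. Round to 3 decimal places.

0.596

The conditional survival probability is N(55)/N(50) = 9,880/16,584 = 0.595755.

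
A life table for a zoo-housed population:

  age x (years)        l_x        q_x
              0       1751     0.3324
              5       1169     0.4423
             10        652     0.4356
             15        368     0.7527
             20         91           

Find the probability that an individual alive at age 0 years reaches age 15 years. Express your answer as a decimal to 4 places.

The conditional survival probability is l_15/l_0 = 368/1751 = 0.210166.

0.2102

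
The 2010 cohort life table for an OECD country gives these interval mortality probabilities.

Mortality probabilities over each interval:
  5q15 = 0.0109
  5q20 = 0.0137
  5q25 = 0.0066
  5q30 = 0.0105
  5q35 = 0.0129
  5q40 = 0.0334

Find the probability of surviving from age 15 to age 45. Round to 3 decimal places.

30p15 = (1 − 0.0109) × (1 − 0.0137) × (1 − 0.0066) × (1 − 0.0105) × (1 − 0.0129) × (1 − 0.0334).
= 0.9891 × 0.9863 × 0.9934 × 0.9895 × 0.9871 × 0.9666 = 0.914950.

0.915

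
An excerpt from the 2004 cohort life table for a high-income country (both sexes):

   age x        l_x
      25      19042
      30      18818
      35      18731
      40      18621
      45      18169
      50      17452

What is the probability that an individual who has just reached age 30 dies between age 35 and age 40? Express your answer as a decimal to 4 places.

0.0058

We want 5|5q30 = (l_35 − l_40)/l_30.
This is the probability of reaching 35 but not 40, conditional on being alive at 30: (l_35 − l_40) / l_30.
= (18731 − 18621) / 18818 = 110 / 18818 = 0.005845.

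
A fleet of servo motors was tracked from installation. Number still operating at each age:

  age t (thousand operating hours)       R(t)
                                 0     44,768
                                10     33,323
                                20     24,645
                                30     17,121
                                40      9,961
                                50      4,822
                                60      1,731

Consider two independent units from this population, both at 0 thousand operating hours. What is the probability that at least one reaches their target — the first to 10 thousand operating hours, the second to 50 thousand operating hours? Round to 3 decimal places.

p₁ = R(10)/R(0) = 33,323/44,768 = 0.744349; p₂ = R(50)/R(0) = 4,822/44,768 = 0.107711.
P(at least one) = 1 − (1−p₁)(1−p₂) = 1 − 0.255651 × 0.892289 = 0.771885.

0.772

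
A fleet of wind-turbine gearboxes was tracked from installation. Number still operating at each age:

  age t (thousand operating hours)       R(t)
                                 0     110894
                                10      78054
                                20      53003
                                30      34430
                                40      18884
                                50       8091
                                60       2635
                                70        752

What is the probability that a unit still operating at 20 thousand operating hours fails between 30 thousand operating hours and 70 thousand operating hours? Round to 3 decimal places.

0.635

This is the probability of reaching 30 but not 70, conditional on being operational at 20: (R(30) − R(70)) / R(20).
= (34430 − 752) / 53003 = 33678 / 53003 = 0.635398.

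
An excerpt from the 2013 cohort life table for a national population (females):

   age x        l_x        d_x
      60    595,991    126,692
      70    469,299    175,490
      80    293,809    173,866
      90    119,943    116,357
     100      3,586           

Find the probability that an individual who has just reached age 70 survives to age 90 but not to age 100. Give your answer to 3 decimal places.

We want 20|10q70 = (l_90 − l_100)/l_70.
This is the probability of reaching 90 but not 100, conditional on being alive at 70: (l_90 − l_100) / l_70.
= (119,943 − 3,586) / 469,299 = 116,357 / 469,299 = 0.247938.

0.248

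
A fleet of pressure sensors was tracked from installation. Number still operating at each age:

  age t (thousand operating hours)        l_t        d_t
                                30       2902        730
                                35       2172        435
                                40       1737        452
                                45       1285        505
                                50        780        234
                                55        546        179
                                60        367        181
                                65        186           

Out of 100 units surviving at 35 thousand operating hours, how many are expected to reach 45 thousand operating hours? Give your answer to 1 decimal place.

The relevant probability is 1285/2172 = 0.591621.
Expected number = 100 × 0.591621 = 59.2.

59.2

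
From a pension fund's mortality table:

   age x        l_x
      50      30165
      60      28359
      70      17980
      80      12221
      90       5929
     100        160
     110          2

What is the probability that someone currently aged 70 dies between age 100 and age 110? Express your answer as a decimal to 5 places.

0.00879

We want 30|10q70 = (l_100 − l_110)/l_70.
This is the probability of reaching 100 but not 110, conditional on being alive at 70: (l_100 − l_110) / l_70.
= (160 − 2) / 17980 = 158 / 17980 = 0.008788.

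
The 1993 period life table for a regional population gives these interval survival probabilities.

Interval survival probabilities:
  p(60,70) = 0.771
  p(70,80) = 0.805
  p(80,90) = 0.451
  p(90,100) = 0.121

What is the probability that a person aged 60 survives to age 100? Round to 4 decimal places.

Survival from 60 to 100 is the product of surviving each interval: 0.771 × 0.805 × 0.451 × 0.121.
= 0.033870.

0.0339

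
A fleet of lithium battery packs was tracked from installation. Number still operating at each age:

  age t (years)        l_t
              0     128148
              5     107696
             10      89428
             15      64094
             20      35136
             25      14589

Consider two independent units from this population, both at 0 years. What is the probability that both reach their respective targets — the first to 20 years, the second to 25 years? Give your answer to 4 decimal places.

p₁ = l_20/l_0 = 35136/128148 = 0.274183; p₂ = l_25/l_0 = 14589/128148 = 0.113845.
P(both) = p₁ × p₂ = 0.274183 × 0.113845 = 0.031214.

0.0312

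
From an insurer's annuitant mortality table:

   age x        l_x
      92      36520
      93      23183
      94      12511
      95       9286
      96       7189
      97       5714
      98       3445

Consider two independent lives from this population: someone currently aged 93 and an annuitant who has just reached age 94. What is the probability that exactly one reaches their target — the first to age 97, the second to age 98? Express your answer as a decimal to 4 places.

0.3861

p₁ = l_97/l_93 = 5714/23183 = 0.246474; p₂ = l_98/l_94 = 3445/12511 = 0.275358.
P(exactly one) = p₁(1−p₂) + (1−p₁)p₂ = 0.178605 + 0.207489 = 0.386095.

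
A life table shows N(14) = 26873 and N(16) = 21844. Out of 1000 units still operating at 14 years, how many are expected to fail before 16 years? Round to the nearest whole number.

187

The relevant probability is 1 − 21844/26873 = 0.187140.
Expected number = 1000 × 0.187140 = 187.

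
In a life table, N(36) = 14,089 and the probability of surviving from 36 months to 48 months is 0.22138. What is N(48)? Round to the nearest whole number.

N(48) = N(36) × p = 14,089 × 0.22138 = 3119.

3119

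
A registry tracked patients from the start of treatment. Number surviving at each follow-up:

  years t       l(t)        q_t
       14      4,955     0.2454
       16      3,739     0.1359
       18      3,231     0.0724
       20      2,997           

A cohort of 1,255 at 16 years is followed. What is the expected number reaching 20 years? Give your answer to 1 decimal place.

The relevant probability is 2,997/3,739 = 0.801551.
Expected number = 1,255 × 0.801551 = 1005.9.

1005.9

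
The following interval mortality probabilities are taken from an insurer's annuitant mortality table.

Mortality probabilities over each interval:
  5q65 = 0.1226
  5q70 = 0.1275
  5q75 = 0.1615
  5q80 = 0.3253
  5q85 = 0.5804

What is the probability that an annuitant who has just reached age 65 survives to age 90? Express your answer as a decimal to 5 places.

0.18172

Survival from 65 to 90 is the product of surviving each interval: (1 − 0.1226) × (1 − 0.1275) × (1 − 0.1615) × (1 − 0.3253) × (1 − 0.5804).
= 0.8774 × 0.8725 × 0.8385 × 0.6747 × 0.4196 = 0.181724.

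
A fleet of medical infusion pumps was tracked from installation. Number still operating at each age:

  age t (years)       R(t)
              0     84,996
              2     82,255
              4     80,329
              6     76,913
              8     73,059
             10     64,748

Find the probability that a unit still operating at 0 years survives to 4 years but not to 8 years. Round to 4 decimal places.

This is the probability of reaching 4 but not 8, conditional on being operational at 0: (R(4) − R(8)) / R(0).
= (80,329 − 73,059) / 84,996 = 7,270 / 84,996 = 0.085533.

0.0855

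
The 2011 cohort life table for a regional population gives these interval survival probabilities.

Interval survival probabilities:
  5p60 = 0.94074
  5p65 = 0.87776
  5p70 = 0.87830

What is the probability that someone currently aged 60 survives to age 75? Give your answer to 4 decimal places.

15p60 = 0.94074 × 0.87776 × 0.87830.
= 0.725251.

0.7253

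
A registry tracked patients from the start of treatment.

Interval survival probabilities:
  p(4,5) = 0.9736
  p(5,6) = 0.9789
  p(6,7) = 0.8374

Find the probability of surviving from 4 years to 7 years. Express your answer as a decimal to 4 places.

0.7981

P(survive 4→7) = 0.9736 × 0.9789 × 0.8374.
= 0.798090.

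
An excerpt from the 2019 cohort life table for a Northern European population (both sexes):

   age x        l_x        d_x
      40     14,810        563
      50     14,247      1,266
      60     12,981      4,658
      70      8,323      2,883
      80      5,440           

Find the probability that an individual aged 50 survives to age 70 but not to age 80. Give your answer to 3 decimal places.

We want 20|10q50 = (l_70 − l_80)/l_50.
This is the probability of reaching 70 but not 80, conditional on being alive at 50: (l_70 − l_80) / l_50.
= (8,323 − 5,440) / 14,247 = 2,883 / 14,247 = 0.202358.

0.202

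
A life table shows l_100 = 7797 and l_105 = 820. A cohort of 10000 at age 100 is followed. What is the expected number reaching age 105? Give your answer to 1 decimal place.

The relevant probability is 820/7797 = 0.105169.
Expected number = 10000 × 0.105169 = 1051.7.

1051.7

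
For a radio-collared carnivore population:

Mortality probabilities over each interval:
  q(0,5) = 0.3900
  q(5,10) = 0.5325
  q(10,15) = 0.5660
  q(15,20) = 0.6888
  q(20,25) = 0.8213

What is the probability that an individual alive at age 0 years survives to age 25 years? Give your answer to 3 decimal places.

0.007

P(survive 0→25) = (1 − 0.3900) × (1 − 0.5325) × (1 − 0.5660) × (1 − 0.6888) × (1 − 0.8213).
= 0.6100 × 0.4675 × 0.4340 × 0.3112 × 0.1787 = 0.006883.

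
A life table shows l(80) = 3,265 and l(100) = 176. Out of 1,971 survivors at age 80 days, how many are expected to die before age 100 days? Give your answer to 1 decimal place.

1864.8

The relevant probability is 1 − 176/3,265 = 0.946095.
Expected number = 1,971 × 0.946095 = 1864.8.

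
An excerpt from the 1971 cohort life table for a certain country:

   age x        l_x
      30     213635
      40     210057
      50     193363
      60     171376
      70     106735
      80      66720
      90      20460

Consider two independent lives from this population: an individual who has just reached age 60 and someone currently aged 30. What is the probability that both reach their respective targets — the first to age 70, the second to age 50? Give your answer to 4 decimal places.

p₁ = l_70/l_60 = 106735/171376 = 0.622812; p₂ = l_50/l_30 = 193363/213635 = 0.905109.
P(both) = p₁ × p₂ = 0.622812 × 0.905109 = 0.563713.

0.5637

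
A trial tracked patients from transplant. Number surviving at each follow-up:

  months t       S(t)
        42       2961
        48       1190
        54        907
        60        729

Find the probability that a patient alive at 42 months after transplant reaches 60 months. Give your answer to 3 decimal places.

0.246

The conditional survival probability is S(60)/S(42) = 729/2961 = 0.246201.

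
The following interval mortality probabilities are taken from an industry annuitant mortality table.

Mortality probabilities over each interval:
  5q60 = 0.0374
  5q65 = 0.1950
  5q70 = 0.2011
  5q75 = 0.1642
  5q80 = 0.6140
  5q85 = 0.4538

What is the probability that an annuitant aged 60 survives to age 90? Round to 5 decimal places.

0.10909

Survival from 60 to 90 is the product of surviving each interval: (1 − 0.0374) × (1 − 0.1950) × (1 − 0.2011) × (1 − 0.1642) × (1 − 0.6140) × (1 − 0.4538).
= 0.9626 × 0.8050 × 0.7989 × 0.8358 × 0.3860 × 0.5462 = 0.109088.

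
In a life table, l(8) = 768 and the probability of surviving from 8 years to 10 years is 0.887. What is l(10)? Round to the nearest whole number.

l(10) = l(8) × p = 768 × 0.887 = 681.

681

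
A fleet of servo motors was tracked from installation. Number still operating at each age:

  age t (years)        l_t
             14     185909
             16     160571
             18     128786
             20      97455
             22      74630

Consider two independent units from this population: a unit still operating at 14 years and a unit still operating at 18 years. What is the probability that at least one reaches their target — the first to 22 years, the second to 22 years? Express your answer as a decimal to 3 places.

p₁ = l_22/l_14 = 74630/185909 = 0.401433; p₂ = l_22/l_18 = 74630/128786 = 0.579488.
P(at least one) = 1 − (1−p₁)(1−p₂) = 1 − 0.598567 × 0.420512 = 0.748295.

0.748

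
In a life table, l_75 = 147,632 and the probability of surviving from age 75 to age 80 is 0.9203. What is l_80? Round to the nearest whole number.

l_80 = l_75 × p = 147,632 × 0.9203 = 135866.

135866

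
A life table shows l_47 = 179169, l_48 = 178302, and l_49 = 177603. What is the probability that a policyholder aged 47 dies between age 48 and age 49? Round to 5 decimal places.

This is the probability of reaching 48 but not 49, conditional on being alive at 47: (l_48 − l_49) / l_47.
= (178302 − 177603) / 179169 = 699 / 179169 = 0.003901.

0.00390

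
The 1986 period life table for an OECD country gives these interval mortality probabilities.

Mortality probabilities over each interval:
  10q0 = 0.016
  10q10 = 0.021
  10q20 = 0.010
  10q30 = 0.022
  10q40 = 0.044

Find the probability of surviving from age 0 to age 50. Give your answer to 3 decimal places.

0.892

The overall survival probability is (1 − 0.016) × (1 − 0.021) × (1 − 0.010) × (1 − 0.022) × (1 − 0.044).
= 0.984 × 0.979 × 0.990 × 0.978 × 0.956 = 0.891681.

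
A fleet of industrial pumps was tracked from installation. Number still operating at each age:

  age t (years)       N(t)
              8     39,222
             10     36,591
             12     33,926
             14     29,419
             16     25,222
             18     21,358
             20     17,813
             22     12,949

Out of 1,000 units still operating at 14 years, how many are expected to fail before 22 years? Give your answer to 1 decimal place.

559.8

The relevant probability is 1 − 12,949/29,419 = 0.559842.
Expected number = 1,000 × 0.559842 = 559.8.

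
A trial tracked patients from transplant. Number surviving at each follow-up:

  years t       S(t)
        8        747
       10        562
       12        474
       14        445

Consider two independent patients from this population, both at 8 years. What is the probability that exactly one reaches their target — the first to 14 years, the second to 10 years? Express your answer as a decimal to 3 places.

0.452

p₁ = S(14)/S(8) = 445/747 = 0.595716; p₂ = S(10)/S(8) = 562/747 = 0.752343.
P(exactly one) = p₁(1−p₂) + (1−p₁)p₂ = 0.147533 + 0.304160 = 0.451693.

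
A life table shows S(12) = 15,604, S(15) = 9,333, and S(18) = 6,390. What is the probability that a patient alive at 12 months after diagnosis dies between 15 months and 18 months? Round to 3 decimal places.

0.189

This is the probability of reaching 15 but not 18, conditional on being alive at 12: (S(15) − S(18)) / S(12).
= (9,333 − 6,390) / 15,604 = 2,943 / 15,604 = 0.188605.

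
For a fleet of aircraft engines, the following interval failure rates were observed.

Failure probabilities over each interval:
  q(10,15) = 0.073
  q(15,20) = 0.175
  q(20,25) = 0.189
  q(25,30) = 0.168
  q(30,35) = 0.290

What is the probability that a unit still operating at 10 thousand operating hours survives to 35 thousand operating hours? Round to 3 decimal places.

0.366

Survival from 10 to 35 is the product of surviving each interval: (1 − 0.073) × (1 − 0.175) × (1 − 0.189) × (1 − 0.168) × (1 − 0.290).
= 0.927 × 0.825 × 0.811 × 0.832 × 0.710 = 0.366384.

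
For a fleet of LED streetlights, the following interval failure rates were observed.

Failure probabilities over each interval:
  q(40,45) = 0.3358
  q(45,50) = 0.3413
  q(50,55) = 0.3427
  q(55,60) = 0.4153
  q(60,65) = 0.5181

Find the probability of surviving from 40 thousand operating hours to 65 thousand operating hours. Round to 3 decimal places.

Survival from 40 to 65 is the product of surviving each interval: (1 − 0.3358) × (1 − 0.3413) × (1 − 0.3427) × (1 − 0.4153) × (1 − 0.5181).
= 0.6642 × 0.6587 × 0.6573 × 0.5847 × 0.4819 = 0.081029.

0.081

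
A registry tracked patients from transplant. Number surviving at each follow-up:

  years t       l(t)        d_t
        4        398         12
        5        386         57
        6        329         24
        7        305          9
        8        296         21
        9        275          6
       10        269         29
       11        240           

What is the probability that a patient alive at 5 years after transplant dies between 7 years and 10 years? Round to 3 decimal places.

This is the probability of reaching 7 but not 10, conditional on being alive at 5: (l(7) − l(10)) / l(5).
= (305 − 269) / 386 = 36 / 386 = 0.093264.

0.093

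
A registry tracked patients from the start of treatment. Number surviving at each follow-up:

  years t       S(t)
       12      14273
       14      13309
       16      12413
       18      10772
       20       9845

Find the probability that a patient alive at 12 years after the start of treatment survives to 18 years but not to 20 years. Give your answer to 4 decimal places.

This is the probability of reaching 18 but not 20, conditional on being alive at 12: (S(18) − S(20)) / S(12).
= (10772 − 9845) / 14273 = 927 / 14273 = 0.064948.

0.0649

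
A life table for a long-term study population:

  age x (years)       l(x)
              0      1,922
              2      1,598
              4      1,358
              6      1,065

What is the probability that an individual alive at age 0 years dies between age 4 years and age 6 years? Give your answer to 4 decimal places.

0.1524

This is the probability of reaching 4 but not 6, conditional on being alive at 0: (l(4) − l(6)) / l(0).
= (1,358 − 1,065) / 1,922 = 293 / 1,922 = 0.152445.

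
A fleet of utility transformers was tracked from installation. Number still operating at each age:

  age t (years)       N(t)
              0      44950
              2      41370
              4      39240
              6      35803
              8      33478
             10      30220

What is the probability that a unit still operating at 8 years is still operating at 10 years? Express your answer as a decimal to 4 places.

0.9027

The conditional survival probability is N(10)/N(8) = 30220/33478 = 0.902682.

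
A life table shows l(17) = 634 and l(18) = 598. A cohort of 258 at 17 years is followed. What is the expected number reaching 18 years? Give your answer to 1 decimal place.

The relevant probability is 598/634 = 0.943218.
Expected number = 258 × 0.943218 = 243.4.

243.4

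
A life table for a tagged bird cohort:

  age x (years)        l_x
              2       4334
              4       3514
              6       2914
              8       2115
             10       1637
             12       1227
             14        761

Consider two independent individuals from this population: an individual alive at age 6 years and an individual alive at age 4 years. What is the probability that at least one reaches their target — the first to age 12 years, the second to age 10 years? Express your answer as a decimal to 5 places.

p₁ = l_12/l_6 = 1227/2914 = 0.421071; p₂ = l_10/l_4 = 1637/3514 = 0.465851.
P(at least one) = 1 − (1−p₁)(1−p₂) = 1 − 0.578929 × 0.534149 = 0.690766.

0.69077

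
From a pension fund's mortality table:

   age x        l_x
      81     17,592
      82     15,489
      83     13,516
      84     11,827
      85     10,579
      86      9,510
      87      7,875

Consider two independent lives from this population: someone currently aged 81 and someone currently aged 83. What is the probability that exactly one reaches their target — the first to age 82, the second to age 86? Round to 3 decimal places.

p₁ = l_82/l_81 = 15,489/17,592 = 0.880457; p₂ = l_86/l_83 = 9,510/13,516 = 0.703611.
P(exactly one) = p₁(1−p₂) + (1−p₁)p₂ = 0.260958 + 0.084112 = 0.345070.

0.345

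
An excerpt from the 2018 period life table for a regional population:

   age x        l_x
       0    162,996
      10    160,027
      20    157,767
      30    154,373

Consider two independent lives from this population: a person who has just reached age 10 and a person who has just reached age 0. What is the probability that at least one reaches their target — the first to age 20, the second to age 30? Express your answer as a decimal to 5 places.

0.99925

p₁ = l_20/l_10 = 157,767/160,027 = 0.985877; p₂ = l_30/l_0 = 154,373/162,996 = 0.947097.
P(at least one) = 1 − (1−p₁)(1−p₂) = 1 − 0.014123 × 0.052903 = 0.999253.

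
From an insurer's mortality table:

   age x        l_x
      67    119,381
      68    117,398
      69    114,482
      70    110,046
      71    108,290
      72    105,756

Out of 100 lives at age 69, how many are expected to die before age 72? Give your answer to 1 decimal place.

7.6

The relevant probability is 1 − 105,756/114,482 = 0.076222.
Expected number = 100 × 0.076222 = 7.6.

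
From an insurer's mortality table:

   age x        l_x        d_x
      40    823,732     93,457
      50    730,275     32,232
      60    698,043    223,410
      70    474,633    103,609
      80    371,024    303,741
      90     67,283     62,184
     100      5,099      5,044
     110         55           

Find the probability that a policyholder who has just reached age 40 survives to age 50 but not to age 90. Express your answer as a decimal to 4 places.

This is the probability of reaching 50 but not 90, conditional on being alive at 40: (l_50 − l_90) / l_40.
= (730,275 − 67,283) / 823,732 = 662,992 / 823,732 = 0.804864.

0.8049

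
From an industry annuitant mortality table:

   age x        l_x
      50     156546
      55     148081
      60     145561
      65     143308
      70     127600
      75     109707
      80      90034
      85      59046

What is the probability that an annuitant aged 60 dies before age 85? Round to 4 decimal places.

P(die before 85 | alive at 60) = 1 − l_85/l_60 = 1 − 59046/145561 = (86515)/145561 = 0.594356.

0.5944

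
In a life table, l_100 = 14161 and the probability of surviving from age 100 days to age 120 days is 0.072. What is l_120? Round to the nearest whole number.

1020

l_120 = l_100 × p = 14161 × 0.072 = 1020.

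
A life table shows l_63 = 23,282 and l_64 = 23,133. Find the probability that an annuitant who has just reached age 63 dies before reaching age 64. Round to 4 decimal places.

0.0064

P(die before 64 | alive at 63) = 1 − l_64/l_63 = 1 − 23,133/23,282 = (149)/23,282 = 0.006400.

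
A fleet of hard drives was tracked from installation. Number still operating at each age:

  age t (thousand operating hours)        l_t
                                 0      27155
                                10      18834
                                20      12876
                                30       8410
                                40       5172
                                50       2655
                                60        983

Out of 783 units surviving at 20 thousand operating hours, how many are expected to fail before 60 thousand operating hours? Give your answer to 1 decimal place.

723.2

The relevant probability is 1 − 983/12876 = 0.923656.
Expected number = 783 × 0.923656 = 723.2.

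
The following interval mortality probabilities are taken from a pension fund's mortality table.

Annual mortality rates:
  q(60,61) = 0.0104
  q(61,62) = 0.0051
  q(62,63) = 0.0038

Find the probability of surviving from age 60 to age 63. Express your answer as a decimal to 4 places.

P(survive 60→63) = (1 − 0.0104) × (1 − 0.0051) × (1 − 0.0038).
= 0.9896 × 0.9949 × 0.9962 = 0.980812.

0.9808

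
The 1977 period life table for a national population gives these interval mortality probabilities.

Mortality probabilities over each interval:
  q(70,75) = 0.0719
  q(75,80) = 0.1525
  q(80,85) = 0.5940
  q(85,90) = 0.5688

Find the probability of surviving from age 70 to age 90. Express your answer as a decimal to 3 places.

0.138

Survival from 70 to 90 is the product of surviving each interval: (1 − 0.0719) × (1 − 0.1525) × (1 − 0.5940) × (1 − 0.5688).
= 0.9281 × 0.8475 × 0.4060 × 0.4312 = 0.137702.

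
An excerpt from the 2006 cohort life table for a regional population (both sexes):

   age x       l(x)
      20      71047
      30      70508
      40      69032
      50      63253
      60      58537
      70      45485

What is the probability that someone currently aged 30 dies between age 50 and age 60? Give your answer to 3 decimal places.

This is the probability of reaching 50 but not 60, conditional on being alive at 30: (l(50) − l(60)) / l(30).
= (63253 − 58537) / 70508 = 4716 / 70508 = 0.066886.

0.067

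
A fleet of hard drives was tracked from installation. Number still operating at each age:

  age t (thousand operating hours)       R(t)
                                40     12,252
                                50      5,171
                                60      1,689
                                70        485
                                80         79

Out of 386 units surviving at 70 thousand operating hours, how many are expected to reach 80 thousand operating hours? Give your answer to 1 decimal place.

The relevant probability is 79/485 = 0.162887.
Expected number = 386 × 0.162887 = 62.9.

62.9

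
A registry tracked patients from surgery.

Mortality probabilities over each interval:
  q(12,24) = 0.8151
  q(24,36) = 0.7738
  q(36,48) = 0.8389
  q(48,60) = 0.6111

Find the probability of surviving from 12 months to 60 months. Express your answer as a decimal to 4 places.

P(survive 12→60) = (1 − 0.8151) × (1 − 0.7738) × (1 − 0.8389) × (1 − 0.6111).
= 0.1849 × 0.2262 × 0.1611 × 0.3889 = 0.002620.

0.0026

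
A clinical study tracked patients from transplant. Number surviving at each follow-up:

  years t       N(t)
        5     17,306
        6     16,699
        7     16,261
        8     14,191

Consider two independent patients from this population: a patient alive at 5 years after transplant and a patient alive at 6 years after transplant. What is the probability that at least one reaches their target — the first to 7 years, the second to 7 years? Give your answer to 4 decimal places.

p₁ = N(7)/N(5) = 16,261/17,306 = 0.939616; p₂ = N(7)/N(6) = 16,261/16,699 = 0.973771.
P(at least one) = 1 − (1−p₁)(1−p₂) = 1 − 0.060384 × 0.026229 = 0.998416.

0.9984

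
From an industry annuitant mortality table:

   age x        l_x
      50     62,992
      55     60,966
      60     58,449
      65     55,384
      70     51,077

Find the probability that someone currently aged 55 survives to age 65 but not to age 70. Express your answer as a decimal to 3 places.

We want 10|5q55 = (l_65 − l_70)/l_55.
This is the probability of reaching 65 but not 70, conditional on being alive at 55: (l_65 − l_70) / l_55.
= (55,384 − 51,077) / 60,966 = 4,307 / 60,966 = 0.070646.

0.071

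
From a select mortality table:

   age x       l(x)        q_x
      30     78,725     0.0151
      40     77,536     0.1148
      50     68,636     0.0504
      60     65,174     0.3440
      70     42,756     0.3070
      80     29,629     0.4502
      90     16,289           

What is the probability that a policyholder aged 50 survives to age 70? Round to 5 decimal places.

The conditional survival probability is l(70)/l(50) = 42,756/68,636 = 0.622938.

0.62294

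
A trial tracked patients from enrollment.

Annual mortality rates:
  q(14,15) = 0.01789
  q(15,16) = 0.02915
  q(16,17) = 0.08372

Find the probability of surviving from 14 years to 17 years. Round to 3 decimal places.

0.874

P(survive 14→17) = (1 − 0.01789) × (1 − 0.02915) × (1 − 0.08372).
= 0.98211 × 0.97085 × 0.91628 = 0.873656.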